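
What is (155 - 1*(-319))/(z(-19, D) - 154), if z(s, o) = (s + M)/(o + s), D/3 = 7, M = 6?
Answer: -316/107 ≈ -2.9533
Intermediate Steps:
D = 21 (D = 3*7 = 21)
z(s, o) = (6 + s)/(o + s) (z(s, o) = (s + 6)/(o + s) = (6 + s)/(o + s))
(155 - 1*(-319))/(z(-19, D) - 154) = (155 - 1*(-319))/((6 - 19)/(21 - 19) - 154) = (155 + 319)/(-13/2 - 154) = 474/((1/2)*(-13) - 154) = 474/(-13/2 - 154) = 474/(-321/2) = 474*(-2/321) = -316/107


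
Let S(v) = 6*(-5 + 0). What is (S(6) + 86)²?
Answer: 3136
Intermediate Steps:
S(v) = -30 (S(v) = 6*(-5) = -30)
(S(6) + 86)² = (-30 + 86)² = 56² = 3136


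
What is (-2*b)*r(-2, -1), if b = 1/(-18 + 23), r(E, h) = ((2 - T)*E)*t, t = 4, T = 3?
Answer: -16/5 ≈ -3.2000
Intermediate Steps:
r(E, h) = -4*E (r(E, h) = ((2 - 1*3)*E)*4 = ((2 - 3)*E)*4 = -E*4 = -4*E)
b = ⅕ (b = 1/5 = ⅕ ≈ 0.20000)
(-2*b)*r(-2, -1) = (-2*⅕)*(-4*(-2)) = -⅖*8 = -16/5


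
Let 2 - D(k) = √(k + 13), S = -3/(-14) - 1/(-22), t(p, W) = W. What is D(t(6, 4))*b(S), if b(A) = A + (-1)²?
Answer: 194/77 - 97*√17/77 ≈ -2.6746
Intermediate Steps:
S = 20/77 (S = -3*(-1/14) - 1*(-1/22) = 3/14 + 1/22 = 20/77 ≈ 0.25974)
D(k) = 2 - √(13 + k) (D(k) = 2 - √(k + 13) = 2 - √(13 + k))
b(A) = 1 + A (b(A) = A + 1 = 1 + A)
D(t(6, 4))*b(S) = (2 - √(13 + 4))*(1 + 20/77) = (2 - √17)*(97/77) = 194/77 - 97*√17/77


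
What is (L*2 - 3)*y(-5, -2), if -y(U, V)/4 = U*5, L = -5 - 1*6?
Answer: -2500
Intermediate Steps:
L = -11 (L = -5 - 6 = -11)
y(U, V) = -20*U (y(U, V) = -4*U*5 = -20*U)
(L*2 - 3)*y(-5, -2) = (-11*2 - 3)*(-20*(-5)) = (-22 - 3)*100 = -25*100 = -2500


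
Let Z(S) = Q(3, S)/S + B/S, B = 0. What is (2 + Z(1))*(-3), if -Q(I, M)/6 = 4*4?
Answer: 282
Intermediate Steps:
Q(I, M) = -96 (Q(I, M) = -24*4 = -6*16 = -96)
Z(S) = -96/S (Z(S) = -96/S + 0/S = -96/S + 0 = -96/S)
(2 + Z(1))*(-3) = (2 - 96/1)*(-3) = (2 - 96*1)*(-3) = (2 - 96)*(-3) = -94*(-3) = 282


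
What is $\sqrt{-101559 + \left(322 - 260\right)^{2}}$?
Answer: $i \sqrt{97715} \approx 312.59 i$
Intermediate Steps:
$\sqrt{-101559 + \left(322 - 260\right)^{2}} = \sqrt{-101559 + 62^{2}} = \sqrt{-101559 + 3844} = \sqrt{-97715} = i \sqrt{97715}$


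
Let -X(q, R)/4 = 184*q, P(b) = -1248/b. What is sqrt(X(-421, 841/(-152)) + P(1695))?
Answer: 8*sqrt(1545524165)/565 ≈ 556.65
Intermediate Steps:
X(q, R) = -736*q
sqrt(X(-421, 841/(-152)) + P(1695)) = sqrt(-736*(-421) - 1248/1695) = sqrt(309856 - 1248*1/1695) = sqrt(309856 - 416/565) = sqrt(175068224/565) = 8*sqrt(1545524165)/565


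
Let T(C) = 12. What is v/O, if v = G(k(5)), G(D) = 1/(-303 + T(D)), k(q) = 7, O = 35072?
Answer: -1/10205952 ≈ -9.7982e-8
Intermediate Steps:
G(D) = -1/291 (G(D) = 1/(-303 + 12) = 1/(-291) = -1/291)
v = -1/291 ≈ -0.0034364
v/O = -1/291/35072 = -1/291*1/35072 = -1/10205952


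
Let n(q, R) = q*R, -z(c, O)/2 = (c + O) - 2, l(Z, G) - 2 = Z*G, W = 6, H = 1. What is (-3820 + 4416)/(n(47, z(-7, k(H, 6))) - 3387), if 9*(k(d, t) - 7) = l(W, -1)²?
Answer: -5364/30295 ≈ -0.17706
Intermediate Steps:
l(Z, G) = 2 + G*Z (l(Z, G) = 2 + Z*G = 2 + G*Z)
k(d, t) = 79/9 (k(d, t) = 7 + (2 - 1*6)²/9 = 7 + (2 - 6)²/9 = 7 + (⅑)*(-4)² = 7 + (⅑)*16 = 7 + 16/9 = 79/9)
z(c, O) = 4 - 2*O - 2*c (z(c, O) = -2*((c + O) - 2) = -2*((O + c) - 2) = -2*(-2 + O + c) = 4 - 2*O - 2*c)
n(q, R) = R*q
(-3820 + 4416)/(n(47, z(-7, k(H, 6))) - 3387) = (-3820 + 4416)/((4 - 2*79/9 - 2*(-7))*47 - 3387) = 596/((4 - 158/9 + 14)*47 - 3387) = 596/((4/9)*47 - 3387) = 596/(188/9 - 3387) = 596/(-30295/9) = 596*(-9/30295) = -5364/30295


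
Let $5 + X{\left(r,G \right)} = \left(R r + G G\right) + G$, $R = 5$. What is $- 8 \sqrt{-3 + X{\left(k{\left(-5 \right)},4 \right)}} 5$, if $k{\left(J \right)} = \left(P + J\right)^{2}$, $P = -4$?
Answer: $- 40 \sqrt{417} \approx -816.82$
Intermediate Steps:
$k{\left(J \right)} = \left(-4 + J\right)^{2}$
$X{\left(r,G \right)} = -5 + G + G^{2} + 5 r$ ($X{\left(r,G \right)} = -5 + \left(\left(5 r + G G\right) + G\right) = -5 + \left(\left(5 r + G^{2}\right) + G\right) = -5 + \left(\left(G^{2} + 5 r\right) + G\right) = -5 + \left(G + G^{2} + 5 r\right) = -5 + G + G^{2} + 5 r$)
$- 8 \sqrt{-3 + X{\left(k{\left(-5 \right)},4 \right)}} 5 = - 8 \sqrt{-3 + \left(-5 + 4 + 4^{2} + 5 \left(-4 - 5\right)^{2}\right)} 5 = - 8 \sqrt{-3 + \left(-5 + 4 + 16 + 5 \left(-9\right)^{2}\right)} 5 = - 8 \sqrt{-3 + \left(-5 + 4 + 16 + 5 \cdot 81\right)} 5 = - 8 \sqrt{-3 + \left(-5 + 4 + 16 + 405\right)} 5 = - 8 \sqrt{-3 + 420} \cdot 5 = - 8 \sqrt{417} \cdot 5 = - 40 \sqrt{417}$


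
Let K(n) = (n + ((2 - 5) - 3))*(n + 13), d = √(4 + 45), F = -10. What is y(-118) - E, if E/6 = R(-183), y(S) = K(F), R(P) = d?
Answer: -90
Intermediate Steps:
d = 7 (d = √49 = 7)
R(P) = 7
K(n) = (-6 + n)*(13 + n) (K(n) = (n + (-3 - 3))*(13 + n) = (n - 6)*(13 + n) = (-6 + n)*(13 + n))
y(S) = -48 (y(S) = -78 + (-10)² + 7*(-10) = -78 + 100 - 70 = -48)
E = 42 (E = 6*7 = 42)
y(-118) - E = -48 - 1*42 = -48 - 42 = -90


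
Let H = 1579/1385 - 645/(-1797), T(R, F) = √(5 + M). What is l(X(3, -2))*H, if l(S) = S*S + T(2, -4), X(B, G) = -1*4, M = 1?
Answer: 19897536/829615 + 1243596*√6/829615 ≈ 27.656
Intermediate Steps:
X(B, G) = -4
T(R, F) = √6 (T(R, F) = √(5 + 1) = √6)
l(S) = √6 + S² (l(S) = S*S + √6 = S² + √6 = √6 + S²)
H = 1243596/829615 (H = 1579*(1/1385) - 645*(-1/1797) = 1579/1385 + 215/599 = 1243596/829615 ≈ 1.4990)
l(X(3, -2))*H = (√6 + (-4)²)*(1243596/829615) = (√6 + 16)*(1243596/829615) = (16 + √6)*(1243596/829615) = 19897536/829615 + 1243596*√6/829615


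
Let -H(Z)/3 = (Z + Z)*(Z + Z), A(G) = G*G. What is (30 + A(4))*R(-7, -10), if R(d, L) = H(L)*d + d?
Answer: 386078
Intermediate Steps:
A(G) = G**2
H(Z) = -12*Z**2 (H(Z) = -3*(Z + Z)*(Z + Z) = -3*2*Z*2*Z = -12*Z**2)
R(d, L) = d - 12*d*L**2 (R(d, L) = (-12*L**2)*d + d = -12*d*L**2 + d = d - 12*d*L**2)
(30 + A(4))*R(-7, -10) = (30 + 4**2)*(-7*(1 - 12*(-10)**2)) = (30 + 16)*(-7*(1 - 12*100)) = 46*(-7*(1 - 1200)) = 46*(-7*(-1199)) = 46*8393 = 386078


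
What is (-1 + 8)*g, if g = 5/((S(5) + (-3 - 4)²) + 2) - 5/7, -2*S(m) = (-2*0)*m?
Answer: -220/51 ≈ -4.3137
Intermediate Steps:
S(m) = 0 (S(m) = -(-2*0)*m/2 = -0*m = -½*0 = 0)
g = -220/357 (g = 5/((0 + (-3 - 4)²) + 2) - 5/7 = 5/((0 + (-7)²) + 2) - 5*⅐ = 5/((0 + 49) + 2) - 5/7 = 5/(49 + 2) - 5/7 = 5/51 - 5/7 = -220/357 ≈ -0.61625)
(-1 + 8)*g = (-1 + 8)*(-220/357) = 7*(-220/357) = -220/51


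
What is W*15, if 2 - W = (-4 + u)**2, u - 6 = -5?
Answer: -105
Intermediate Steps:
u = 1 (u = 6 - 5 = 1)
W = -7 (W = 2 - (-4 + 1)**2 = 2 - 1*(-3)**2 = 2 - 1*9 = 2 - 9 = -7)
W*15 = -7*15 = -105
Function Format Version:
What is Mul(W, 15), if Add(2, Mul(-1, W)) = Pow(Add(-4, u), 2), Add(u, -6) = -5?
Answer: -105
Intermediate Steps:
u = 1 (u = Add(6, -5) = 1)
W = -7 (W = Add(2, Mul(-1, Pow(Add(-4, 1), 2))) = Add(2, Mul(-1, Pow(-3, 2))) = Add(2, Mul(-1, 9)) = Add(2, -9) = -7)
Mul(W, 15) = Mul(-7, 15) = -105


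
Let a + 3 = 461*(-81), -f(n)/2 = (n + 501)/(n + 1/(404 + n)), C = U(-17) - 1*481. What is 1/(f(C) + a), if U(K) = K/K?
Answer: -36481/1362343272 ≈ -2.6778e-5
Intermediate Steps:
U(K) = 1
C = -480 (C = 1 - 1*481 = 1 - 481 = -480)
f(n) = -2*(501 + n)/(n + 1/(404 + n)) (f(n) = -2*(n + 501)/(n + 1/(404 + n)) = -2*(501 + n)/(n + 1/(404 + n)))
a = -37344 (a = -3 + 461*(-81) = -3 - 37341 = -37344)
1/(f(C) + a) = 1/(2*(-202404 - 1*(-480)² - 905*(-480))/(1 + (-480)² + 404*(-480)) - 37344) = 1/(2*(-202404 - 1*230400 + 434400)/(1 + 230400 - 193920) - 37344) = 1/(2*(-202404 - 230400 + 434400)/36481 - 37344) = 1/(2*(1/36481)*1596 - 37344) = 1/(3192/36481 - 37344) = 1/(-1362343272/36481) = -36481/1362343272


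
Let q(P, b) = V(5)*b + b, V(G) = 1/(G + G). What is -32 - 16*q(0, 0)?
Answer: -32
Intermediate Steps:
V(G) = 1/(2*G)
q(P, b) = 11*b/10 (q(P, b) = ((1/2)/5)*b + b = ((1/2)*(1/5))*b + b = b/10 + b = 11*b/10)
-32 - 16*q(0, 0) = -32 - 88*0/5 = -32 - 16*0 = -32 + 0 = -32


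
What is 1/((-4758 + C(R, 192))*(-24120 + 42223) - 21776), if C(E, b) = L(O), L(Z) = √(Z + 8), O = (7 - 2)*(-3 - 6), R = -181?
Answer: -86155850/7422842614811033 - 18103*I*√37/7422842614811033 ≈ -1.1607e-8 - 1.4835e-11*I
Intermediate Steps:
O = -45 (O = 5*(-9) = -45)
L(Z) = √(8 + Z)
C(E, b) = I*√37 (C(E, b) = √(8 - 45) = √(-37) = I*√37)
1/((-4758 + C(R, 192))*(-24120 + 42223) - 21776) = 1/((-4758 + I*√37)*(-24120 + 42223) - 21776) = 1/((-4758 + I*√37)*18103 - 21776) = 1/((-86134074 + 18103*I*√37) - 21776) = 1/(-86155850 + 18103*I*√37)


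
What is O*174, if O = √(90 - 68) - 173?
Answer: -30102 + 174*√22 ≈ -29286.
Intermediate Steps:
O = -173 + √22 (O = √22 - 173 = -173 + √22 ≈ -168.31)
O*174 = (-173 + √22)*174 = -30102 + 174*√22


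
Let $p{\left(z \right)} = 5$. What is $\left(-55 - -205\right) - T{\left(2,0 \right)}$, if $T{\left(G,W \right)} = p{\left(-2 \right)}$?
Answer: $145$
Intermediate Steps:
$T{\left(G,W \right)} = 5$
$\left(-55 - -205\right) - T{\left(2,0 \right)} = \left(-55 - -205\right) - 5 = \left(-55 + 205\right) - 5 = 150 - 5 = 145$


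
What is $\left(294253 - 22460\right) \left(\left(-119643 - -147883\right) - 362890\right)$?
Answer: $-90955527450$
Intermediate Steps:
$\left(294253 - 22460\right) \left(\left(-119643 - -147883\right) - 362890\right) = 271793 \left(\left(-119643 + 147883\right) - 362890\right) = 271793 \left(28240 - 362890\right) = 271793 \left(-334650\right) = -90955527450$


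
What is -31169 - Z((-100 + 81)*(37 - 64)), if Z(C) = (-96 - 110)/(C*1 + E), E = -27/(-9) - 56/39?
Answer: -312745729/10034 ≈ -31169.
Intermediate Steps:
E = 61/39 (E = -27*(-1/9) - 56*1/39 = 3 - 56/39 = 61/39 ≈ 1.5641)
Z(C) = -206/(61/39 + C) (Z(C) = (-96 - 110)/(C*1 + 61/39) = -206/(C + 61/39) = -206/(61/39 + C))
-31169 - Z((-100 + 81)*(37 - 64)) = -31169 - (-8034)/(61 + 39*((-100 + 81)*(37 - 64))) = -31169 - (-8034)/(61 + 39*(-19*(-27))) = -31169 - (-8034)/(61 + 39*513) = -31169 - (-8034)/(61 + 20007) = -31169 - (-8034)/20068 = -31169 - 1*(-4017/10034) = -31169 + 4017/10034 = -312745729/10034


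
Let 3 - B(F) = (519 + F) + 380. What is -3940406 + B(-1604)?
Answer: -3939698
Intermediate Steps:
B(F) = -896 - F (B(F) = 3 - ((519 + F) + 380) = 3 - (899 + F) = 3 + (-899 - F) = -896 - F)
-3940406 + B(-1604) = -3940406 + (-896 - 1*(-1604)) = -3940406 + (-896 + 1604) = -3940406 + 708 = -3939698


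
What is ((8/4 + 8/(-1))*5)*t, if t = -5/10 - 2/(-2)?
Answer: -15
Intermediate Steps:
t = ½ (t = -5*⅒ - 2*(-½) = -½ + 1 = ½ ≈ 0.50000)
((8/4 + 8/(-1))*5)*t = ((8/4 + 8/(-1))*5)*(½) = ((8*(¼) + 8*(-1))*5)*(½) = ((2 - 8)*5)*(½) = -6*5*(½) = -30*½ = -15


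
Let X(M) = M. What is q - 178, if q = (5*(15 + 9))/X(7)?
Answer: -1126/7 ≈ -160.86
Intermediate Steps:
q = 120/7 (q = (5*(15 + 9))/7 = (5*24)*(⅐) = 120*(⅐) = 120/7 ≈ 17.143)
q - 178 = 120/7 - 178 = -1126/7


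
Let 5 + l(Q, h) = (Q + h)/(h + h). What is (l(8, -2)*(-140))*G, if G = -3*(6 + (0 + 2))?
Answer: -21840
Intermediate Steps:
l(Q, h) = -5 + (Q + h)/(2*h) (l(Q, h) = -5 + (Q + h)/(h + h) = -5 + (Q + h)/((2*h)) = -5 + (Q + h)*(1/(2*h)) = -5 + (Q + h)/(2*h))
G = -24 (G = -3*(6 + 2) = -3*8 = -24)
(l(8, -2)*(-140))*G = (((½)*(8 - 9*(-2))/(-2))*(-140))*(-24) = (((½)*(-½)*(8 + 18))*(-140))*(-24) = (((½)*(-½)*26)*(-140))*(-24) = -13/2*(-140)*(-24) = 910*(-24) = -21840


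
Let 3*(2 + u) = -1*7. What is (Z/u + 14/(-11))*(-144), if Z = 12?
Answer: 83232/143 ≈ 582.04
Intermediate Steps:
u = -13/3 (u = -2 + (-1*7)/3 = -2 + (⅓)*(-7) = -2 - 7/3 = -13/3 ≈ -4.3333)
(Z/u + 14/(-11))*(-144) = (12/(-13/3) + 14/(-11))*(-144) = (12*(-3/13) + 14*(-1/11))*(-144) = (-36/13 - 14/11)*(-144) = -578/143*(-144) = 83232/143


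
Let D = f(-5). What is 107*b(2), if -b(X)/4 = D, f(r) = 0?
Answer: 0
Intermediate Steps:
D = 0
b(X) = 0 (b(X) = -4*0 = 0)
107*b(2) = 107*0 = 0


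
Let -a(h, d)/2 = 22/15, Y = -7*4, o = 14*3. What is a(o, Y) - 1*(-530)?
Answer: 7906/15 ≈ 527.07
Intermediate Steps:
o = 42
Y = -28
a(h, d) = -44/15
a(o, Y) - 1*(-530) = -44/15 - 1*(-530) = -44/15 + 530 = 7906/15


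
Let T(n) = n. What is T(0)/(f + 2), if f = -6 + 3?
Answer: 0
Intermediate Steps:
f = -3
T(0)/(f + 2) = 0/(-3 + 2) = 0/(-1) = -1*0 = 0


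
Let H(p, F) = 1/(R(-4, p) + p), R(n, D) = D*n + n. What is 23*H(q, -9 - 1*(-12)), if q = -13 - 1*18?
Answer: 23/89 ≈ 0.25843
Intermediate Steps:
R(n, D) = n + D*n
q = -31 (q = -13 - 18 = -31)
H(p, F) = 1/(-4 - 3*p) (H(p, F) = 1/(-4*(1 + p) + p) = 1/((-4 - 4*p) + p) = 1/(-4 - 3*p))
23*H(q, -9 - 1*(-12)) = 23/(-4 - 3*(-31)) = 23/(-4 + 93) = 23/89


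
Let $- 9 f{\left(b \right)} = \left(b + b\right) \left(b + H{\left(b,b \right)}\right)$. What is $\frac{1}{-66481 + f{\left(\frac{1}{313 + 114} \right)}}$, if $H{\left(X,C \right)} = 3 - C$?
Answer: $- \frac{1281}{85162163} \approx -1.5042 \cdot 10^{-5}$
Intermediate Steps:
$f{\left(b \right)} = - \frac{2 b}{3}$ ($f{\left(b \right)} = - \frac{\left(b + b\right) \left(b - \left(-3 + b\right)\right)}{9} = - \frac{2 b 3}{9} = - \frac{6 b}{9} = - \frac{2 b}{3}$)
$\frac{1}{-66481 + f{\left(\frac{1}{313 + 114} \right)}} = \frac{1}{-66481 - \frac{2}{3 \left(313 + 114\right)}} = \frac{1}{-66481 - \frac{2}{3 \cdot 427}} = \frac{1}{-66481 - \frac{2}{1281}} = \frac{1}{- \frac{85162163}{1281}} = - \frac{1281}{85162163}$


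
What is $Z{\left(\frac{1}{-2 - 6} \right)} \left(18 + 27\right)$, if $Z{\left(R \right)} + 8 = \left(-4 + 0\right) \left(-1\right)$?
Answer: $-180$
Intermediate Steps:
$Z{\left(R \right)} = -4$ ($Z{\left(R \right)} = -8 + \left(-4 + 0\right) \left(-1\right) = -8 - -4 = -8 + 4 = -4$)
$Z{\left(\frac{1}{-2 - 6} \right)} \left(18 + 27\right) = - 4 \left(18 + 27\right) = \left(-4\right) 45 = -180$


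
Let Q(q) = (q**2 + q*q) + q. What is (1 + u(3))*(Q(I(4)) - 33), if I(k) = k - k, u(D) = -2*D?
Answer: 165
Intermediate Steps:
I(k) = 0
Q(q) = q + 2*q**2 (Q(q) = (q**2 + q**2) + q = 2*q**2 + q = q + 2*q**2)
(1 + u(3))*(Q(I(4)) - 33) = (1 - 2*3)*(0*(1 + 2*0) - 33) = (1 - 6)*(0*(1 + 0) - 33) = -5*(0*1 - 33) = -5*(0 - 33) = -5*(-33) = 165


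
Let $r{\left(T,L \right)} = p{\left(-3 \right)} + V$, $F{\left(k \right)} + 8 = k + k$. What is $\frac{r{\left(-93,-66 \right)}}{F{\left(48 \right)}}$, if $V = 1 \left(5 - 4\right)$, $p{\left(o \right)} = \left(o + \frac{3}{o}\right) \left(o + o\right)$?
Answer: $\frac{25}{88} \approx 0.28409$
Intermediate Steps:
$p{\left(o \right)} = 2 o \left(o + \frac{3}{o}\right)$ ($p{\left(o \right)} = \left(o + \frac{3}{o}\right) 2 o = 2 o \left(o + \frac{3}{o}\right)$)
$V = 1$ ($V = 1 \cdot 1 = 1$)
$F{\left(k \right)} = -8 + 2 k$ ($F{\left(k \right)} = -8 + \left(k + k\right) = -8 + 2 k$)
$r{\left(T,L \right)} = 25$ ($r{\left(T,L \right)} = \left(6 + 2 \left(-3\right)^{2}\right) + 1 = \left(6 + 2 \cdot 9\right) + 1 = \left(6 + 18\right) + 1 = 24 + 1 = 25$)
$\frac{r{\left(-93,-66 \right)}}{F{\left(48 \right)}} = \frac{25}{-8 + 2 \cdot 48} = \frac{25}{-8 + 96} = \frac{25}{88}$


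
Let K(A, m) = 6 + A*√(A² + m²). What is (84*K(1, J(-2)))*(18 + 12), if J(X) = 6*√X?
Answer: 15120 + 2520*I*√71 ≈ 15120.0 + 21234.0*I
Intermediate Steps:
(84*K(1, J(-2)))*(18 + 12) = (84*(6 + 1*√(1² + (6*√(-2))²)))*(18 + 12) = (84*(6 + 1*√(1 + (6*(I*√2))²)))*30 = (84*(6 + 1*√(1 + (6*I*√2)²)))*30 = (84*(6 + 1*√(1 - 72)))*30 = (84*(6 + 1*√(-71)))*30 = (84*(6 + 1*(I*√71)))*30 = (84*(6 + I*√71))*30 = (504 + 84*I*√71)*30 = 15120 + 2520*I*√71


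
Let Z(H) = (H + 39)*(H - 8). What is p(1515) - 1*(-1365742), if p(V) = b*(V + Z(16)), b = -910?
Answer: -413308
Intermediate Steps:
Z(H) = (-8 + H)*(39 + H) (Z(H) = (39 + H)*(-8 + H) = (-8 + H)*(39 + H))
p(V) = -400400 - 910*V (p(V) = -910*(V + (-312 + 16² + 31*16)) = -910*(V + (-312 + 256 + 496)) = -910*(V + 440) = -910*(440 + V) = -400400 - 910*V)
p(1515) - 1*(-1365742) = (-400400 - 910*1515) - 1*(-1365742) = (-400400 - 1378650) + 1365742 = -1779050 + 1365742 = -413308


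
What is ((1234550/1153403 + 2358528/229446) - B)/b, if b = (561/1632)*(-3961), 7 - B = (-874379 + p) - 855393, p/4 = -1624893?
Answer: 11615162307378853088/1921798476523233 ≈ 6043.9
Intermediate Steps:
p = -6499572 (p = 4*(-1624893) = -6499572)
B = 8229351 (B = 7 - ((-874379 - 6499572) - 855393) = 7 - (-7373951 - 855393) = 7 - 1*(-8229344) = 7 + 8229344 = 8229351)
b = -43571/32 (b = (561*(1/1632))*(-3961) = (11/32)*(-3961) = -43571/32 ≈ -1361.6)
((1234550/1153403 + 2358528/229446) - B)/b = ((1234550/1153403 + 2358528/229446) - 1*8229351)/(-43571/32) = ((1234550*(1/1153403) + 2358528*(1/229446)) - 8229351)*(-32/43571) = ((1234550/1153403 + 393088/38241) - 8229351)*(-32/43571) = (500599305014/44107284123 - 8229351)*(-32/43571) = -362973822105589159/44107284123*(-32/43571) = 11615162307378853088/1921798476523233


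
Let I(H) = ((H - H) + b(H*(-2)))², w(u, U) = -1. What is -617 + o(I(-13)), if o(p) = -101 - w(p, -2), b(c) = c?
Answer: -717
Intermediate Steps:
I(H) = 4*H² (I(H) = ((H - H) + H*(-2))² = (0 - 2*H)² = (-2*H)² = 4*H²)
o(p) = -100 (o(p) = -101 - 1*(-1) = -101 + 1 = -100)
-617 + o(I(-13)) = -617 - 100 = -717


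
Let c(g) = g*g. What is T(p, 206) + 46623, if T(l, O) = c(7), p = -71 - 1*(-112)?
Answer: 46672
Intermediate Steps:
p = 41 (p = -71 + 112 = 41)
c(g) = g²
T(l, O) = 49 (T(l, O) = 7² = 49)
T(p, 206) + 46623 = 49 + 46623 = 46672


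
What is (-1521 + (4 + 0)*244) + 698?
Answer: 153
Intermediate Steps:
(-1521 + (4 + 0)*244) + 698 = (-1521 + 4*244) + 698 = (-1521 + 976) + 698 = -545 + 698 = 153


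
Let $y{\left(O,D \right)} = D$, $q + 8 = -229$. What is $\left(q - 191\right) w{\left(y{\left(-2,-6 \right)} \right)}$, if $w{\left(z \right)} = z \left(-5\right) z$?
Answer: $77040$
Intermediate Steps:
$q = -237$ ($q = -8 - 229 = -237$)
$w{\left(z \right)} = - 5 z^{2}$ ($w{\left(z \right)} = - 5 z z = - 5 z^{2}$)
$\left(q - 191\right) w{\left(y{\left(-2,-6 \right)} \right)} = \left(-237 - 191\right) \left(- 5 \left(-6\right)^{2}\right) = \left(-237 - 191\right) \left(\left(-5\right) 36\right) = \left(-428\right) \left(-180\right) = 77040$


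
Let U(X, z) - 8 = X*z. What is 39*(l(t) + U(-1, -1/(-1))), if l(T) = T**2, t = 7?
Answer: 2184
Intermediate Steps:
U(X, z) = 8 + X*z
39*(l(t) + U(-1, -1/(-1))) = 39*(7**2 + (8 - (-1)/(-1))) = 39*(49 + (8 - (-1)*(-1))) = 39*(49 + (8 - 1*1)) = 39*(49 + (8 - 1)) = 39*(49 + 7) = 39*56 = 2184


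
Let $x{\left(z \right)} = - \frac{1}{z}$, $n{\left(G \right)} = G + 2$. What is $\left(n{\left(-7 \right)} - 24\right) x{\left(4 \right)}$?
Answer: $\frac{29}{4} \approx 7.25$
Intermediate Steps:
$n{\left(G \right)} = 2 + G$
$\left(n{\left(-7 \right)} - 24\right) x{\left(4 \right)} = \left(\left(2 - 7\right) - 24\right) \left(- \frac{1}{4}\right) = \left(-5 - 24\right) \left(\left(-1\right) \frac{1}{4}\right) = \left(-29\right) \left(- \frac{1}{4}\right) = \frac{29}{4}$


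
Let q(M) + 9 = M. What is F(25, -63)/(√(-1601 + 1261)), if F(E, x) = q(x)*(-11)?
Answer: -396*I*√85/85 ≈ -42.952*I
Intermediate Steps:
q(M) = -9 + M
F(E, x) = 99 - 11*x (F(E, x) = (-9 + x)*(-11) = 99 - 11*x)
F(25, -63)/(√(-1601 + 1261)) = (99 - 11*(-63))/(√(-1601 + 1261)) = (99 + 693)/(√(-340)) = 792/((2*I*√85)) = 792*(-I*√85/170) = -396*I*√85/85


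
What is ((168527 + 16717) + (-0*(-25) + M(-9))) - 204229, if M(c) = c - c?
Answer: -18985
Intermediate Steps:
M(c) = 0
((168527 + 16717) + (-0*(-25) + M(-9))) - 204229 = ((168527 + 16717) + (-0*(-25) + 0)) - 204229 = (185244 + (-114*0 + 0)) - 204229 = (185244 + (0 + 0)) - 204229 = (185244 + 0) - 204229 = 185244 - 204229 = -18985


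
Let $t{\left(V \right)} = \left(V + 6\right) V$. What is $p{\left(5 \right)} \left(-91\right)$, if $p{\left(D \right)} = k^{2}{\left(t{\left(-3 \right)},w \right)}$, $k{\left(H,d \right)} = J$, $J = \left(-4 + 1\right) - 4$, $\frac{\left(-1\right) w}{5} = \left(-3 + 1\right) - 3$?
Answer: $-4459$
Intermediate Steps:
$w = 25$ ($w = - 5 \left(\left(-3 + 1\right) - 3\right) = - 5 \left(-2 - 3\right) = \left(-5\right) \left(-5\right) = 25$)
$t{\left(V \right)} = V \left(6 + V\right)$ ($t{\left(V \right)} = \left(6 + V\right) V = V \left(6 + V\right)$)
$J = -7$ ($J = -3 - 4 = -7$)
$k{\left(H,d \right)} = -7$
$p{\left(D \right)} = 49$ ($p{\left(D \right)} = \left(-7\right)^{2} = 49$)
$p{\left(5 \right)} \left(-91\right) = 49 \left(-91\right) = -4459$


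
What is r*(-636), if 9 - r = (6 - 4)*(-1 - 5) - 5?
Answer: -16536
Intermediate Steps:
r = 26 (r = 9 - ((6 - 4)*(-1 - 5) - 5) = 9 - (2*(-6) - 5) = 9 - (-12 - 5) = 9 - 1*(-17) = 9 + 17 = 26)
r*(-636) = 26*(-636) = -16536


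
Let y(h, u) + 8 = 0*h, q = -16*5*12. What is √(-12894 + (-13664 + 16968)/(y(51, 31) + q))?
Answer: I*√1560587/11 ≈ 113.57*I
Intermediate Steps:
q = -960 (q = -80*12 = -960)
y(h, u) = -8 (y(h, u) = -8 + 0*h = -8 + 0 = -8)
√(-12894 + (-13664 + 16968)/(y(51, 31) + q)) = √(-12894 + (-13664 + 16968)/(-8 - 960)) = √(-12894 + 3304/(-968)) = √(-12894 + 3304*(-1/968)) = √(-12894 - 413/121) = √(-1560587/121) = I*√1560587/11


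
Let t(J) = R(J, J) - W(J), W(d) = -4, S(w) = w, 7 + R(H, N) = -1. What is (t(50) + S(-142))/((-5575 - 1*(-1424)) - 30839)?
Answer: 73/17495 ≈ 0.0041726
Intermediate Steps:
R(H, N) = -8 (R(H, N) = -7 - 1 = -8)
t(J) = -4 (t(J) = -8 - 1*(-4) = -8 + 4 = -4)
(t(50) + S(-142))/((-5575 - 1*(-1424)) - 30839) = (-4 - 142)/((-5575 - 1*(-1424)) - 30839) = -146/((-5575 + 1424) - 30839) = -146/(-4151 - 30839) = -146/(-34990) = -146*(-1/34990) = 73/17495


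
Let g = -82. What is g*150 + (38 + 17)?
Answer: -12245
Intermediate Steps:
g*150 + (38 + 17) = -82*150 + (38 + 17) = -12300 + 55 = -12245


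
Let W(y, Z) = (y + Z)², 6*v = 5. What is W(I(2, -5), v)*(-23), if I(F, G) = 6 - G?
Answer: -115943/36 ≈ -3220.6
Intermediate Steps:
v = ⅚ (v = (⅙)*5 = ⅚ ≈ 0.83333)
W(y, Z) = (Z + y)²
W(I(2, -5), v)*(-23) = (⅚ + (6 - 1*(-5)))²*(-23) = (⅚ + (6 + 5))²*(-23) = (⅚ + 11)²*(-23) = (71/6)²*(-23) = (5041/36)*(-23) = -115943/36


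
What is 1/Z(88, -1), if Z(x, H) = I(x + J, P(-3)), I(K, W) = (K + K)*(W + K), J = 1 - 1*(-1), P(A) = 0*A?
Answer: 1/16200 ≈ 6.1728e-5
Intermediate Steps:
P(A) = 0
J = 2 (J = 1 + 1 = 2)
I(K, W) = 2*K*(K + W) (I(K, W) = (2*K)*(K + W) = 2*K*(K + W))
Z(x, H) = 2*(2 + x)² (Z(x, H) = 2*(x + 2)*((x + 2) + 0) = 2*(2 + x)*((2 + x) + 0) = 2*(2 + x)*(2 + x) = 2*(2 + x)²)
1/Z(88, -1) = 1/(2*(2 + 88)²) = 1/(2*90²) = 1/(2*8100) = 1/16200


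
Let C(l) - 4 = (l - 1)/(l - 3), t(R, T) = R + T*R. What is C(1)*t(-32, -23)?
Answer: 2816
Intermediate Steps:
t(R, T) = R + R*T
C(l) = 4 + (-1 + l)/(-3 + l) (C(l) = 4 + (l - 1)/(l - 3) = 4 + (-1 + l)/(-3 + l))
C(1)*t(-32, -23) = ((-13 + 5*1)/(-3 + 1))*(-32*(1 - 23)) = ((-13 + 5)/(-2))*(-32*(-22)) = -½*(-8)*704 = 4*704 = 2816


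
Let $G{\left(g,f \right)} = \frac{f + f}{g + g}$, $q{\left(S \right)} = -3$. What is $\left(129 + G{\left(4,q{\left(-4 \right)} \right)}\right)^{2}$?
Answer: $\frac{263169}{16} \approx 16448.0$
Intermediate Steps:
$G{\left(g,f \right)} = \frac{f}{g}$ ($G{\left(g,f \right)} = \frac{2 f}{2 g} = 2 f \frac{1}{2 g} = \frac{f}{g}$)
$\left(129 + G{\left(4,q{\left(-4 \right)} \right)}\right)^{2} = \left(129 - \frac{3}{4}\right)^{2} = \left(\frac{513}{4}\right)^{2} = \frac{263169}{16}$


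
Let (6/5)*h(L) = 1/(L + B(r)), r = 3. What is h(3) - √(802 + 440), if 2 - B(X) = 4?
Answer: ⅚ - 3*√138 ≈ -34.409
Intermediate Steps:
B(X) = -2 (B(X) = 2 - 1*4 = 2 - 4 = -2)
h(L) = 5/(6*(-2 + L)) (h(L) = 5/(6*(L - 2)) = 5/(6*(-2 + L)))
h(3) - √(802 + 440) = 5/(6*(-2 + 3)) - √(802 + 440) = (⅚)/1 - √1242 = (⅚)*1 - 3*√138 = ⅚ - 3*√138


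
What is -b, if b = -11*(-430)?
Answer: -4730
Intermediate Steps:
b = 4730
-b = -1*4730 = -4730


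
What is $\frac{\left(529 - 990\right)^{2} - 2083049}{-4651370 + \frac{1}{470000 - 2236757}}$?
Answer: $\frac{3304768437696}{8217840507091} \approx 0.40215$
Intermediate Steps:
$\frac{\left(529 - 990\right)^{2} - 2083049}{-4651370 + \frac{1}{470000 - 2236757}} = \frac{\left(-461\right)^{2} - 2083049}{-4651370 + \frac{1}{-1766757}} = \frac{212521 - 2083049}{-4651370 - \frac{1}{1766757}} = - \frac{1870528}{- \frac{8217840507091}{1766757}} = \left(-1870528\right) \left(- \frac{1766757}{8217840507091}\right) = \frac{3304768437696}{8217840507091}$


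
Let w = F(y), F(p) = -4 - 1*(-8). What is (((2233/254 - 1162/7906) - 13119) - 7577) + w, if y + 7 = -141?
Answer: -20767371429/1004062 ≈ -20683.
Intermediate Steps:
y = -148 (y = -7 - 141 = -148)
F(p) = 4 (F(p) = -4 + 8 = 4)
w = 4
(((2233/254 - 1162/7906) - 13119) - 7577) + w = (((2233/254 - 1162/7906) - 13119) - 7577) + 4 = (((2233*(1/254) - 1162*1/7906) - 13119) - 7577) + 4 = (((2233/254 - 581/3953) - 13119) - 7577) + 4 = ((8679475/1004062 - 13119) - 7577) + 4 = (-13163609903/1004062 - 7577) + 4 = -20771387677/1004062 + 4 = -20767371429/1004062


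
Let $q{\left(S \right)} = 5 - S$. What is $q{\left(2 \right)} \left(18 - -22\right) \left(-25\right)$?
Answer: $-3000$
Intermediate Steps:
$q{\left(2 \right)} \left(18 - -22\right) \left(-25\right) = \left(5 - 2\right) \left(18 - -22\right) \left(-25\right) = \left(5 - 2\right) \left(18 + 22\right) \left(-25\right) = 3 \cdot 40 \left(-25\right) = 120 \left(-25\right) = -3000$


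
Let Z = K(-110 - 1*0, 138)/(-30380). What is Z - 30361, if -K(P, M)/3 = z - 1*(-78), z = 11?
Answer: -922366913/30380 ≈ -30361.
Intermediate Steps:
K(P, M) = -267 (K(P, M) = -3*(11 - 1*(-78)) = -3*(11 + 78) = -3*89 = -267)
Z = 267/30380 (Z = -267/(-30380) = -267*(-1/30380) = 267/30380 ≈ 0.0087887)
Z - 30361 = 267/30380 - 30361 = -922366913/30380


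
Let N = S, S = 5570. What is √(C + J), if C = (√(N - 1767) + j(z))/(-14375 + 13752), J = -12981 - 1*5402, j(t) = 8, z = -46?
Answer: √(-7134980391 - 623*√3803)/623 ≈ 135.58*I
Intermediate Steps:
J = -18383 (J = -12981 - 5402 = -18383)
N = 5570
C = -8/623 - √3803/623 (C = (√(5570 - 1767) + 8)/(-14375 + 13752) = (√3803 + 8)/(-623) = (8 + √3803)*(-1/623) = -8/623 - √3803/623 ≈ -0.11183)
√(C + J) = √((-8/623 - √3803/623) - 18383) = √(-11452617/623 - √3803/623)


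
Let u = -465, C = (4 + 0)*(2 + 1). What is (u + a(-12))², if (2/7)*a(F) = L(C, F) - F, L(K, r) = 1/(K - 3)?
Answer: 57866449/324 ≈ 1.7860e+5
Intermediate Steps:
C = 12 (C = 4*3 = 12)
L(K, r) = 1/(-3 + K)
a(F) = 7/18 - 7*F/2 (a(F) = 7*(1/(-3 + 12) - F)/2 = 7*(1/9 - F)/2 = 7*(⅑ - F)/2 = 7/18 - 7*F/2)
(u + a(-12))² = (-465 + (7/18 - 7/2*(-12)))² = (-465 + (7/18 + 42))² = (-465 + 763/18)² = (-7607/18)² = 57866449/324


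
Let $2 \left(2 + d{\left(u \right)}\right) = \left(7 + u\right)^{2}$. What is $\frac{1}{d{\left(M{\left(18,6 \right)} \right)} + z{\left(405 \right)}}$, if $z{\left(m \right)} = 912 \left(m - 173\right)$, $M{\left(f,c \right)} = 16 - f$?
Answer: $\frac{2}{423189} \approx 4.726 \cdot 10^{-6}$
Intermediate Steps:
$z{\left(m \right)} = -157776 + 912 m$ ($z{\left(m \right)} = 912 \left(-173 + m\right) = -157776 + 912 m$)
$d{\left(u \right)} = -2 + \frac{\left(7 + u\right)^{2}}{2}$
$\frac{1}{d{\left(M{\left(18,6 \right)} \right)} + z{\left(405 \right)}} = \frac{1}{\left(-2 + \frac{\left(7 + \left(16 - 18\right)\right)^{2}}{2}\right) + \left(-157776 + 912 \cdot 405\right)} = \frac{1}{\left(-2 + \frac{\left(7 + \left(16 - 18\right)\right)^{2}}{2}\right) + \left(-157776 + 369360\right)} = \frac{1}{\left(-2 + \frac{\left(7 - 2\right)^{2}}{2}\right) + 211584} = \frac{1}{\left(-2 + \frac{5^{2}}{2}\right) + 211584} = \frac{1}{\left(-2 + \frac{1}{2} \cdot 25\right) + 211584} = \frac{1}{\left(-2 + \frac{25}{2}\right) + 211584} = \frac{1}{\frac{21}{2} + 211584} = \frac{1}{\frac{423189}{2}} = \frac{2}{423189}$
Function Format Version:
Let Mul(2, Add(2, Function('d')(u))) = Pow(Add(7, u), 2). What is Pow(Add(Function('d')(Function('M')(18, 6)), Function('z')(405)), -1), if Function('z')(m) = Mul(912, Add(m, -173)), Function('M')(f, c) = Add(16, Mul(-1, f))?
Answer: Rational(2, 423189) ≈ 4.7260e-6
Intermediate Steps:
Function('z')(m) = Add(-157776, Mul(912, m)) (Function('z')(m) = Mul(912, Add(-173, m)) = Add(-157776, Mul(912, m)))
Function('d')(u) = Add(-2, Mul(Rational(1, 2), Pow(Add(7, u), 2)))
Pow(Add(Function('d')(Function('M')(18, 6)), Function('z')(405)), -1) = Pow(Add(Add(-2, Mul(Rational(1, 2), Pow(Add(7, Add(16, Mul(-1, 18))), 2))), Add(-157776, Mul(912, 405))), -1) = Pow(Add(Add(-2, Mul(Rational(1, 2), Pow(Add(7, Add(16, -18)), 2))), Add(-157776, 369360)), -1) = Pow(Add(Add(-2, Mul(Rational(1, 2), Pow(Add(7, -2), 2))), 211584), -1) = Pow(Add(Add(-2, Mul(Rational(1, 2), Pow(5, 2))), 211584), -1) = Pow(Add(Add(-2, Mul(Rational(1, 2), 25)), 211584), -1) = Pow(Add(Add(-2, Rational(25, 2)), 211584), -1) = Pow(Add(Rational(21, 2), 211584), -1) = Pow(Rational(423189, 2), -1) = Rational(2, 423189)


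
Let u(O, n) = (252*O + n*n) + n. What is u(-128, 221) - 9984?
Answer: 6822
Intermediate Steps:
u(O, n) = n + n² + 252*O (u(O, n) = (252*O + n²) + n = (n² + 252*O) + n = n + n² + 252*O)
u(-128, 221) - 9984 = (221 + 221² + 252*(-128)) - 9984 = (221 + 48841 - 32256) - 9984 = 16806 - 9984 = 6822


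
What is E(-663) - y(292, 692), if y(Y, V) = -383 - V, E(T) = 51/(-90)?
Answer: 32233/30 ≈ 1074.4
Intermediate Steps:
E(T) = -17/30 (E(T) = 51*(-1/90) = -17/30)
E(-663) - y(292, 692) = -17/30 - (-383 - 1*692) = -17/30 - (-383 - 692) = -17/30 - 1*(-1075) = -17/30 + 1075 = 32233/30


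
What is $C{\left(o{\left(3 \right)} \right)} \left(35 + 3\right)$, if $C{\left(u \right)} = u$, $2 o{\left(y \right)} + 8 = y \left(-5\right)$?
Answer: $-437$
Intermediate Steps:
$o{\left(y \right)} = -4 - \frac{5 y}{2}$ ($o{\left(y \right)} = -4 + \frac{y \left(-5\right)}{2} = -4 + \frac{\left(-5\right) y}{2} = -4 - \frac{5 y}{2}$)
$C{\left(o{\left(3 \right)} \right)} \left(35 + 3\right) = \left(-4 - \frac{15}{2}\right) \left(35 + 3\right) = \left(-4 - \frac{15}{2}\right) 38 = \left(- \frac{23}{2}\right) 38 = -437$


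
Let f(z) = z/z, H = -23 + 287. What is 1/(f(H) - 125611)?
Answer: -1/125610 ≈ -7.9611e-6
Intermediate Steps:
H = 264
f(z) = 1
1/(f(H) - 125611) = 1/(1 - 125611) = 1/(-125610) = -1/125610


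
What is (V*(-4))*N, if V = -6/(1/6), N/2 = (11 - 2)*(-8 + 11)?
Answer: 7776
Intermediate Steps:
N = 54 (N = 2*((11 - 2)*(-8 + 11)) = 2*(9*3) = 2*27 = 54)
V = -36 (V = -6/⅙ = -6*6 = -36)
(V*(-4))*N = -36*(-4)*54 = 144*54 = 7776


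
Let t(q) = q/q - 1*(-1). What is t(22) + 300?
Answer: 302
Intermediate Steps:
t(q) = 2 (t(q) = 1 + 1 = 2)
t(22) + 300 = 2 + 300 = 302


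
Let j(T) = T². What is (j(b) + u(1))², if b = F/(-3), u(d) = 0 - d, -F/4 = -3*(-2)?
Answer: 3969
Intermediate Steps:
F = -24 (F = -(-12)*(-2) = -4*6 = -24)
u(d) = -d
b = 8 (b = -24/(-3) = -⅓*(-24) = 8)
(j(b) + u(1))² = (8² - 1*1)² = (64 - 1)² = 63² = 3969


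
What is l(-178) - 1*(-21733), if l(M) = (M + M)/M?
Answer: 21735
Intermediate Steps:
l(M) = 2 (l(M) = (2*M)/M = 2)
l(-178) - 1*(-21733) = 2 - 1*(-21733) = 2 + 21733 = 21735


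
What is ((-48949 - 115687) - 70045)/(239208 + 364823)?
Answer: -234681/604031 ≈ -0.38852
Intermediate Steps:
((-48949 - 115687) - 70045)/(239208 + 364823) = (-164636 - 70045)/604031 = -234681*1/604031 = -234681/604031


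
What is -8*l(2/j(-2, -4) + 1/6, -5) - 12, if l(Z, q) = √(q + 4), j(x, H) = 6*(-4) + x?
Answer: -12 - 8*I ≈ -12.0 - 8.0*I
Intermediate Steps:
j(x, H) = -24 + x
l(Z, q) = √(4 + q)
-8*l(2/j(-2, -4) + 1/6, -5) - 12 = -8*√(4 - 5) - 12 = -8*I - 12 = -12 - 8*I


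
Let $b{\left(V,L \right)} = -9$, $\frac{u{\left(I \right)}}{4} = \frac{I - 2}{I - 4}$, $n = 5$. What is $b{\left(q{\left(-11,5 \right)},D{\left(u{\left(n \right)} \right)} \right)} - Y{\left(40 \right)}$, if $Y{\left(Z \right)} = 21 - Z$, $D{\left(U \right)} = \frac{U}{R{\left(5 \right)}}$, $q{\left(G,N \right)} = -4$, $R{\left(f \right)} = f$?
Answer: $10$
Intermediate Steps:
$u{\left(I \right)} = \frac{4 \left(-2 + I\right)}{-4 + I}$ ($u{\left(I \right)} = 4 \frac{I - 2}{I - 4} = 4 \frac{-2 + I}{-4 + I} = \frac{4 \left(-2 + I\right)}{-4 + I}$)
$D{\left(U \right)} = \frac{U}{5}$
$b{\left(q{\left(-11,5 \right)},D{\left(u{\left(n \right)} \right)} \right)} - Y{\left(40 \right)} = -9 - \left(21 - 40\right) = -9 - -19 = -9 + 19 = 10$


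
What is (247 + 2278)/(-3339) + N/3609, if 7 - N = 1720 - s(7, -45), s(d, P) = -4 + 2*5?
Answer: -1645822/1338939 ≈ -1.2292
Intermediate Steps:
s(d, P) = 6 (s(d, P) = -4 + 10 = 6)
N = -1707 (N = 7 - (1720 - 1*6) = 7 - (1720 - 6) = 7 - 1*1714 = 7 - 1714 = -1707)
(247 + 2278)/(-3339) + N/3609 = (247 + 2278)/(-3339) - 1707/3609 = 2525*(-1/3339) - 1707*1/3609 = -2525/3339 - 569/1203 = -1645822/1338939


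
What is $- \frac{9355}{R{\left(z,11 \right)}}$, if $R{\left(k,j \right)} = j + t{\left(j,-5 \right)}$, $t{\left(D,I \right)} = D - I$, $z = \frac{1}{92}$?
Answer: $- \frac{9355}{27} \approx -346.48$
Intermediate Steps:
$z = \frac{1}{92} \approx 0.01087$
$R{\left(k,j \right)} = 5 + 2 j$ ($R{\left(k,j \right)} = j + \left(j - -5\right) = j + \left(j + 5\right) = j + \left(5 + j\right) = 5 + 2 j$)
$- \frac{9355}{R{\left(z,11 \right)}} = - \frac{9355}{5 + 2 \cdot 11} = - \frac{9355}{5 + 22} = - \frac{9355}{27}$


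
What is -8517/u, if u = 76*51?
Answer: -167/76 ≈ -2.1974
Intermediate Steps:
u = 3876
-8517/u = -8517/3876 = -8517*1/3876 = -167/76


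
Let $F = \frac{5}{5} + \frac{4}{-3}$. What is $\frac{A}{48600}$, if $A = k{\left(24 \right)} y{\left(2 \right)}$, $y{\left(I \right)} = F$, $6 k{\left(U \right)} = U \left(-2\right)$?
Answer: $\frac{1}{18225} \approx 5.487 \cdot 10^{-5}$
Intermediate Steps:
$k{\left(U \right)} = - \frac{U}{3}$ ($k{\left(U \right)} = \frac{U \left(-2\right)}{6} = \frac{\left(-2\right) U}{6} = - \frac{U}{3}$)
$F = - \frac{1}{3}$ ($F = 5 \cdot \frac{1}{5} + 4 \left(- \frac{1}{3}\right) = 1 - \frac{4}{3} = - \frac{1}{3} \approx -0.33333$)
$y{\left(I \right)} = - \frac{1}{3}$
$A = \frac{8}{3}$ ($A = \left(- \frac{1}{3}\right) 24 \left(- \frac{1}{3}\right) = \left(-8\right) \left(- \frac{1}{3}\right) = \frac{8}{3} \approx 2.6667$)
$\frac{A}{48600} = \frac{8}{3 \cdot 48600} = \frac{8}{3} \cdot \frac{1}{48600} = \frac{1}{18225}$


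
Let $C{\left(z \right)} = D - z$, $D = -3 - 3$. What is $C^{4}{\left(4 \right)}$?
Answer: $10000$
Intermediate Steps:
$D = -6$
$C{\left(z \right)} = -6 - z$
$C^{4}{\left(4 \right)} = \left(-6 - 4\right)^{4} = \left(-10\right)^{4} = 10000$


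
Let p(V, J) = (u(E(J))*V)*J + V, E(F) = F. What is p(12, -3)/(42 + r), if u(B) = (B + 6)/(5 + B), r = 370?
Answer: -21/206 ≈ -0.10194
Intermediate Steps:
u(B) = (6 + B)/(5 + B)
p(V, J) = V + J*V*(6 + J)/(5 + J) (p(V, J) = (((6 + J)/(5 + J))*V)*J + V = (V*(6 + J)/(5 + J))*J + V = J*V*(6 + J)/(5 + J) + V = V + J*V*(6 + J)/(5 + J))
p(12, -3)/(42 + r) = (12*(5 - 3 - 3*(6 - 3))/(5 - 3))/(42 + 370) = (12*(5 - 3 - 3*3)/2)/412 = (12*(½)*(5 - 3 - 9))/412 = (12*(½)*(-7))/412 = (1/412)*(-42) = -21/206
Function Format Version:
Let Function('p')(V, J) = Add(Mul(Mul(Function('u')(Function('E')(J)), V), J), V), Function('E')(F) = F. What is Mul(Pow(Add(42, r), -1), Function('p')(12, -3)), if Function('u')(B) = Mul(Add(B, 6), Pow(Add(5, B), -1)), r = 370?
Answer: Rational(-21, 206) ≈ -0.10194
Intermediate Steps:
Function('u')(B) = Mul(Pow(Add(5, B), -1), Add(6, B)) (Function('u')(B) = Mul(Add(6, B), Pow(Add(5, B), -1)) = Mul(Pow(Add(5, B), -1), Add(6, B)))
Function('p')(V, J) = Add(V, Mul(J, V, Pow(Add(5, J), -1), Add(6, J))) (Function('p')(V, J) = Add(Mul(Mul(Mul(Pow(Add(5, J), -1), Add(6, J)), V), J), V) = Add(Mul(Mul(V, Pow(Add(5, J), -1), Add(6, J)), J), V) = Add(Mul(J, V, Pow(Add(5, J), -1), Add(6, J)), V) = Add(V, Mul(J, V, Pow(Add(5, J), -1), Add(6, J))))
Mul(Pow(Add(42, r), -1), Function('p')(12, -3)) = Mul(Pow(Add(42, 370), -1), Mul(12, Pow(Add(5, -3), -1), Add(5, -3, Mul(-3, Add(6, -3))))) = Mul(Pow(412, -1), Mul(12, Pow(2, -1), Add(5, -3, Mul(-3, 3)))) = Mul(Rational(1, 412), Mul(12, Rational(1, 2), Add(5, -3, -9))) = Mul(Rational(1, 412), Mul(12, Rational(1, 2), -7)) = Mul(Rational(1, 412), -42) = Rational(-21, 206)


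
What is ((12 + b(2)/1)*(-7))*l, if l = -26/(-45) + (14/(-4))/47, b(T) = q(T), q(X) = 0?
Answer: -29806/705 ≈ -42.278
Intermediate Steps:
b(T) = 0
l = 2129/4230 (l = -26*(-1/45) + (14*(-1/4))*(1/47) = 26/45 - 7/2*1/47 = 26/45 - 7/94 = 2129/4230 ≈ 0.50331)
((12 + b(2)/1)*(-7))*l = ((12 + 0/1)*(-7))*(2129/4230) = ((12 + 0*1)*(-7))*(2129/4230) = ((12 + 0)*(-7))*(2129/4230) = (12*(-7))*(2129/4230) = -84*2129/4230 = -29806/705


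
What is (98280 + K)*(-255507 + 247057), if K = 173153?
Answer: -2293608850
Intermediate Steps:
(98280 + K)*(-255507 + 247057) = (98280 + 173153)*(-255507 + 247057) = 271433*(-8450) = -2293608850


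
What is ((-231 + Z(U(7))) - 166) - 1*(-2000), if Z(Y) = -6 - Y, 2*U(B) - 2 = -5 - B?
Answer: 1602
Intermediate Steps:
U(B) = -3/2 - B/2 (U(B) = 1 + (-5 - B)/2 = 1 + (-5/2 - B/2) = -3/2 - B/2)
((-231 + Z(U(7))) - 166) - 1*(-2000) = ((-231 + (-6 - (-3/2 - ½*7))) - 166) - 1*(-2000) = ((-231 + (-6 - (-3/2 - 7/2))) - 166) + 2000 = ((-231 + (-6 - 1*(-5))) - 166) + 2000 = ((-231 + (-6 + 5)) - 166) + 2000 = ((-231 - 1) - 166) + 2000 = (-232 - 166) + 2000 = -398 + 2000 = 1602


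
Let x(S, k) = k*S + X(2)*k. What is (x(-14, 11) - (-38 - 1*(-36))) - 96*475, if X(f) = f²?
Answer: -45708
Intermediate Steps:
x(S, k) = 4*k + S*k (x(S, k) = k*S + 2²*k = S*k + 4*k = 4*k + S*k)
(x(-14, 11) - (-38 - 1*(-36))) - 96*475 = (11*(4 - 14) - (-38 - 1*(-36))) - 96*475 = (11*(-10) - (-38 + 36)) - 45600 = (-110 - 1*(-2)) - 45600 = (-110 + 2) - 45600 = -108 - 45600 = -45708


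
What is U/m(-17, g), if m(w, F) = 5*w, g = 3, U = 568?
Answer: -568/85 ≈ -6.6824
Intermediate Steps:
U/m(-17, g) = 568/((5*(-17))) = 568/(-85) = 568*(-1/85) = -568/85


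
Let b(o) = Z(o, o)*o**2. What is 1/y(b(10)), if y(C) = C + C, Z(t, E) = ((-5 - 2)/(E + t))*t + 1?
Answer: -1/500 ≈ -0.0020000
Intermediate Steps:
Z(t, E) = 1 - 7*t/(E + t) (Z(t, E) = (-7/(E + t))*t + 1 = -7*t/(E + t) + 1 = 1 - 7*t/(E + t))
b(o) = -5*o**2/2 (b(o) = ((o - 6*o)/(o + o))*o**2 = ((-5*o)/((2*o)))*o**2 = ((1/(2*o))*(-5*o))*o**2 = -5*o**2/2)
y(C) = 2*C
1/y(b(10)) = 1/(2*(-5/2*10**2)) = 1/(2*(-5/2*100)) = 1/(2*(-250)) = 1/(-500) = -1/500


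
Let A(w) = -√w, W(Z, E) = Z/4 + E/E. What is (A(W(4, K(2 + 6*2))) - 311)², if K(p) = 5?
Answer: (311 + √2)² ≈ 97603.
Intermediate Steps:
W(Z, E) = 1 + Z/4 (W(Z, E) = Z*(¼) + 1 = Z/4 + 1 = 1 + Z/4)
(A(W(4, K(2 + 6*2))) - 311)² = (-√(1 + (¼)*4) - 311)² = (-√(1 + 1) - 311)² = (-√2 - 311)² = (-311 - √2)²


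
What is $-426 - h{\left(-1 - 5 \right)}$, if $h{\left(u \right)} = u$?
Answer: $-420$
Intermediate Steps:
$-426 - h{\left(-1 - 5 \right)} = -426 - \left(-1 - 5\right) = -426 - -6 = -426 + 6 = -420$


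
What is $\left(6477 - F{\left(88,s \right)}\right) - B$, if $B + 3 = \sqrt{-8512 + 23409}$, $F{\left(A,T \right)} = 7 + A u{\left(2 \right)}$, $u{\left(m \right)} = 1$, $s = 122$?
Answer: $6385 - \sqrt{14897} \approx 6262.9$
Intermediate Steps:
$F{\left(A,T \right)} = 7 + A$ ($F{\left(A,T \right)} = 7 + A 1 = 7 + A$)
$B = -3 + \sqrt{14897}$ ($B = -3 + \sqrt{-8512 + 23409} = -3 + \sqrt{14897} \approx 119.05$)
$\left(6477 - F{\left(88,s \right)}\right) - B = \left(6477 - \left(7 + 88\right)\right) - \left(-3 + \sqrt{14897}\right) = \left(6477 - 95\right) + \left(3 - \sqrt{14897}\right) = 6382 + \left(3 - \sqrt{14897}\right) = 6385 - \sqrt{14897}$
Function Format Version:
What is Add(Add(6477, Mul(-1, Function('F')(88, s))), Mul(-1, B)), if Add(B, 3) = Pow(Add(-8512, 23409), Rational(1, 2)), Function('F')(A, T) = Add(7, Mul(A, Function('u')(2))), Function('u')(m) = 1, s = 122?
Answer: Add(6385, Mul(-1, Pow(14897, Rational(1, 2)))) ≈ 6262.9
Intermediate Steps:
Function('F')(A, T) = Add(7, A) (Function('F')(A, T) = Add(7, Mul(A, 1)) = Add(7, A))
B = Add(-3, Pow(14897, Rational(1, 2))) (B = Add(-3, Pow(Add(-8512, 23409), Rational(1, 2))) = Add(-3, Pow(14897, Rational(1, 2))) ≈ 119.05)
Add(Add(6477, Mul(-1, Function('F')(88, s))), Mul(-1, B)) = Add(Add(6477, Mul(-1, Add(7, 88))), Mul(-1, Add(-3, Pow(14897, Rational(1, 2))))) = Add(Add(6477, Mul(-1, 95)), Add(3, Mul(-1, Pow(14897, Rational(1, 2))))) = Add(Add(6477, -95), Add(3, Mul(-1, Pow(14897, Rational(1, 2))))) = Add(6382, Add(3, Mul(-1, Pow(14897, Rational(1, 2))))) = Add(6385, Mul(-1, Pow(14897, Rational(1, 2))))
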